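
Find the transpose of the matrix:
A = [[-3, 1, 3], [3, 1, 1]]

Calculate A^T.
[[-3, 3], [1, 1], [3, 1]]

The transpose sends entry (i,j) to (j,i); rows become columns.
Row 0 of A: [-3, 1, 3] -> column 0 of A^T.
Row 1 of A: [3, 1, 1] -> column 1 of A^T.
A^T = [[-3, 3], [1, 1], [3, 1]]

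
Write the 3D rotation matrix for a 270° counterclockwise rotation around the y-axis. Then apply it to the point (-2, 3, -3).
R = [[0, 0, -1], [0, 1, 0], [1, 0, 0]]; R·(-2, 3, -3) = (3, 3, -2)

Rotation matrix for 270° around y-axis:
cos(270°) = 0, sin(270°) = -1
R = [[0, 0, -1], [0, 1, 0], [1, 0, 0]]
Apply to (-2, 3, -3): R·[-2, 3, -3]ᵀ = (3, 3, -2)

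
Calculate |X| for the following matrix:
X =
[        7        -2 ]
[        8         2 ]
det(X) = 30

For a 2×2 matrix [[a, b], [c, d]], det = a*d - b*c.
det(X) = (7)*(2) - (-2)*(8) = 14 + 16 = 30.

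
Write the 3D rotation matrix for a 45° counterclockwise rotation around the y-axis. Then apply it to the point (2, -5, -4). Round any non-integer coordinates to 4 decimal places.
R = [[√2/2, 0, √2/2], [0, 1, 0], [-√2/2, 0, √2/2]]; R·(2, -5, -4) = (-1.4142, -5.0000, -4.2426)

Rotation matrix for 45° around y-axis:
cos(45°) = √2/2, sin(45°) = √2/2
R = [[√2/2, 0, √2/2], [0, 1, 0], [-√2/2, 0, √2/2]]
Apply to (2, -5, -4): R·[2, -5, -4]ᵀ = (-1.4142, -5.0000, -4.2426)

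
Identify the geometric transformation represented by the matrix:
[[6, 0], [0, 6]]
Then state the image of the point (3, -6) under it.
uniform scaling by factor 6; image of (3, -6) is (18, -36)

This is a diagonal matrix with equal entries 6, so it scales both axes by the same factor 6.
The matrix [[6, 0], [0, 6]] represents: uniform scaling by factor 6.
Applying it to (3, -6): [6·3 + 0·-6, 0·3 + 6·-6] = (18, -36).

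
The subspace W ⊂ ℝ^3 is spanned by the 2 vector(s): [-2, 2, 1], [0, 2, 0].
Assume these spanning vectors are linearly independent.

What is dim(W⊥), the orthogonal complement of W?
dim(W⊥) = 1

For any subspace W of ℝ^n, dim(W) + dim(W⊥) = n (the whole-space dimension).
Here the given 2 vectors are linearly independent, so dim(W) = 2.
Thus dim(W⊥) = n - dim(W) = 3 - 2 = 1.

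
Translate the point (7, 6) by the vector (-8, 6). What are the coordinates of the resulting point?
(-1, 12)

Translation by (-8, 6):
x' = 7 + -8 = -1
y' = 6 + 6 = 12
Homogeneous matrix: [[1, 0, -8], [0, 1, 6], [0, 0, 1]]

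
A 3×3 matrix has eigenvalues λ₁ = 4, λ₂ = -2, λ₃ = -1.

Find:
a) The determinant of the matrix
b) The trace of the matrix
det = 8, trace = 1

Two standard eigenvalue identities:
- det(A) equals the product of the eigenvalues (counted with multiplicity).
- trace(A) equals the sum of the eigenvalues.
det(A) = (4)*(-2)*(-1) = 8.
trace(A) = 4 - 2 - 1 = 1.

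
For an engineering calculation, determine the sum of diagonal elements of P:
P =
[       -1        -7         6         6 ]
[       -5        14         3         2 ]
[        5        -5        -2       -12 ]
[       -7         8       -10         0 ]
tr(P) = -1 + 14 - 2 + 0 = 11

The trace of a square matrix is the sum of its diagonal entries.
Diagonal entries of P: P[0][0] = -1, P[1][1] = 14, P[2][2] = -2, P[3][3] = 0.
tr(P) = -1 + 14 - 2 + 0 = 11.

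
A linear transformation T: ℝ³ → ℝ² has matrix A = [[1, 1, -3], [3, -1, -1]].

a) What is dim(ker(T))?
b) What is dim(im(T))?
dim(ker) = 1, dim(im) = 2

The two rows are not scalar multiples of one another (no single k satisfies row 2 = k × row 1), so they are linearly independent.
Thus rank(A) = 2.
dim(im(T)) = rank(A) = 2.
By the rank-nullity theorem applied to T: ℝ³ → ℝ², rank(A) + nullity(A) = 3 (the domain dimension), so dim(ker(T)) = 3 - 2 = 1.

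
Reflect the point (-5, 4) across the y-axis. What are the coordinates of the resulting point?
(5, 4)

Reflection across y-axis: (-5, 4) → (5, 4)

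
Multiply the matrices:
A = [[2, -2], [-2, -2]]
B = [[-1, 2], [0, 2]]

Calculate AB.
[[-2, 0], [2, -8]]

Each entry (i,j) of AB = sum over k of A[i][k]*B[k][j].
(AB)[0][0] = (2)*(-1) + (-2)*(0) = -2
(AB)[0][1] = (2)*(2) + (-2)*(2) = 0
(AB)[1][0] = (-2)*(-1) + (-2)*(0) = 2
(AB)[1][1] = (-2)*(2) + (-2)*(2) = -8
AB = [[-2, 0], [2, -8]]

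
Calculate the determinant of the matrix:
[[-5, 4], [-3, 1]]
7

For a 2×2 matrix [[a, b], [c, d]], det = ad - bc
det = (-5)(1) - (4)(-3) = -5 - -12 = 7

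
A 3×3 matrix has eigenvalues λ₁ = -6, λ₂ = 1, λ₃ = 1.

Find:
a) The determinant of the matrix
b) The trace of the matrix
det = -6, trace = -4

Two standard eigenvalue identities:
- det(A) equals the product of the eigenvalues (counted with multiplicity).
- trace(A) equals the sum of the eigenvalues.
det(A) = (-6)*(1)*(1) = -6.
trace(A) = -6 + 1 + 1 = -4.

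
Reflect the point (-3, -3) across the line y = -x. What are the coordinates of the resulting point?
(3, 3)

Reflection across line y = -x: (-3, -3) → (3, 3)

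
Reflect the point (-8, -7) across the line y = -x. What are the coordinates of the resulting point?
(7, 8)

Reflection across line y = -x: (-8, -7) → (7, 8)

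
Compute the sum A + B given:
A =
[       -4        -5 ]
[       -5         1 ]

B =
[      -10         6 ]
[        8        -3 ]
A + B =
[      -14         1 ]
[        3        -2 ]

Matrix addition is elementwise: (A+B)[i][j] = A[i][j] + B[i][j].
  (A+B)[0][0] = (-4) + (-10) = -14
  (A+B)[0][1] = (-5) + (6) = 1
  (A+B)[1][0] = (-5) + (8) = 3
  (A+B)[1][1] = (1) + (-3) = -2
A + B =
[      -14         1 ]
[        3        -2 ]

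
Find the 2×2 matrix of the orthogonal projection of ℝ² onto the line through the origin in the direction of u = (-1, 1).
[[1/2, -1/2], [-1/2, 1/2]]

The orthogonal projection onto the line spanned by a nonzero vector u = (a, b) has matrix P = (u uᵀ) / (uᵀ u) = (1/(a² + b²)) · [[a², ab], [ab, b²]].
Here u = (-1, 1), so a² + b² = 1 + 1 = 2.
P = (1/2) · [[1, -1], [-1, 1]] = [[1/2, -1/2], [-1/2, 1/2]].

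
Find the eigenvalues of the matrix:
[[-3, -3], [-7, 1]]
λ = -6 and λ = 4

Characteristic equation: det(A - λI) = 0
λ² - (trace)λ + (det) = 0
λ² - (-2)λ + (-24) = 0
λ² + 2λ - 24 = 0
Solving: λ = -6, 4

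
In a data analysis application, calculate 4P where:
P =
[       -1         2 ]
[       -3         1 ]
4P =
[       -4         8 ]
[      -12         4 ]

Scalar multiplication is elementwise: (4P)[i][j] = 4 * P[i][j].
  (4P)[0][0] = 4 * (-1) = -4
  (4P)[0][1] = 4 * (2) = 8
  (4P)[1][0] = 4 * (-3) = -12
  (4P)[1][1] = 4 * (1) = 4
4P =
[       -4         8 ]
[      -12         4 ]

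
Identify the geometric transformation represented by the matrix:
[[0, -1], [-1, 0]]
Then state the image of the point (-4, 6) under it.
reflection across the line y = -x; image of (-4, 6) is (-6, 4)

This is a symmetric orthogonal matrix with determinant -1, which characterizes a reflection in ℝ².
The matrix [[0, -1], [-1, 0]] represents: reflection across the line y = -x.
Applying it to (-4, 6): [0·-4 + -1·6, -1·-4 + 0·6] = (-6, 4).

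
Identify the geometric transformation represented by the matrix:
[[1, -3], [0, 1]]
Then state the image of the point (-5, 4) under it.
horizontal shear with factor -3; image of (-5, 4) is (-17, 4)

The matrix [[1, k], [0, 1]] sends (x, y) to (x + -3y, y), leaving the y-coordinate fixed: a horizontal shear.
The matrix [[1, -3], [0, 1]] represents: horizontal shear with factor -3.
Applying it to (-5, 4): [1·-5 + -3·4, 0·-5 + 1·4] = (-17, 4).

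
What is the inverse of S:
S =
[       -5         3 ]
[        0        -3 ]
det(S) = 15
S⁻¹ =
[     -1/5      -1/5 ]
[        0      -1/3 ]

For a 2×2 matrix S = [[a, b], [c, d]] with det(S) ≠ 0, S⁻¹ = (1/det(S)) * [[d, -b], [-c, a]].
det(S) = (-5)*(-3) - (3)*(0) = 15 - 0 = 15.
S⁻¹ = (1/15) * [[-3, -3], [0, -5]].
Dividing each entry by 15 and reducing:
S⁻¹ =
[     -1/5      -1/5 ]
[        0      -1/3 ]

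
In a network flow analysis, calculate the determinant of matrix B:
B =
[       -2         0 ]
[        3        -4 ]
det(B) = 8

For a 2×2 matrix [[a, b], [c, d]], det = a*d - b*c.
det(B) = (-2)*(-4) - (0)*(3) = 8 - 0 = 8.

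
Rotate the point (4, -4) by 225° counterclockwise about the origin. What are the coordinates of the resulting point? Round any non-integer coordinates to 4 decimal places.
(-5.6569, 0.0000)

Rotation matrix R(θ) = [[cos θ, -sin θ], [sin θ, cos θ]]; for θ = 225°:
R = [[-√2/2, √2/2], [-√2/2, -√2/2]]
Result: R × [4, -4]ᵀ = [-√2/2·4 + (√2/2)·-4, -√2/2·4 + (-√2/2)·-4]ᵀ = (-5.6569, 0.0000)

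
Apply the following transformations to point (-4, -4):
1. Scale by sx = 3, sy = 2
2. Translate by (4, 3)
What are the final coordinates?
(-8, -5)

Step 1: Scale (-4, -4) by (sx, sy) = (3, 2) → (-12, -8)
Step 2: Translate by (4, 3) → (-8, -5)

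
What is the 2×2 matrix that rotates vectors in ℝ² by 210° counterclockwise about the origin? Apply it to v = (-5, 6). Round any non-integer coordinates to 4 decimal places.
R = [[-√3/2, 1/2], [-1/2, -√3/2]]; R·v = (7.3301, -2.6962)

A counterclockwise rotation by angle θ in ℝ² has matrix R(θ) = [[cos θ, -sin θ], [sin θ, cos θ]].
For θ = 210°: cos θ = -√3/2, sin θ = -1/2.
R(210°) = [[-√3/2, 1/2], [-1/2, -√3/2]].
R·v = [-√3/2·-5 + (1/2)·6, -1/2·-5 + -√3/2·6] = (7.3301, -2.6962).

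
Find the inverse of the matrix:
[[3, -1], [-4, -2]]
[[1/5, -1/10], [-2/5, -3/10]]

For [[a,b],[c,d]], inverse = (1/det)·[[d,-b],[-c,a]]
det = 3·-2 - -1·-4 = -10
Inverse = (1/-10)·[[-2, 1], [4, 3]]
        = [[1/5, -1/10], [-2/5, -3/10]]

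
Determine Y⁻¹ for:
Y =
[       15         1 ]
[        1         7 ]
det(Y) = 104
Y⁻¹ =
[    7/104    -1/104 ]
[   -1/104    15/104 ]

For a 2×2 matrix Y = [[a, b], [c, d]] with det(Y) ≠ 0, Y⁻¹ = (1/det(Y)) * [[d, -b], [-c, a]].
det(Y) = (15)*(7) - (1)*(1) = 105 - 1 = 104.
Y⁻¹ = (1/104) * [[7, -1], [-1, 15]].
Dividing each entry by 104 and reducing:
Y⁻¹ =
[    7/104    -1/104 ]
[   -1/104    15/104 ]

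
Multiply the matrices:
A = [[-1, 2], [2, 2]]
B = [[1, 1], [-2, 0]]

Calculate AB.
[[-5, -1], [-2, 2]]

Each entry (i,j) of AB = sum over k of A[i][k]*B[k][j].
(AB)[0][0] = (-1)*(1) + (2)*(-2) = -5
(AB)[0][1] = (-1)*(1) + (2)*(0) = -1
(AB)[1][0] = (2)*(1) + (2)*(-2) = -2
(AB)[1][1] = (2)*(1) + (2)*(0) = 2
AB = [[-5, -1], [-2, 2]]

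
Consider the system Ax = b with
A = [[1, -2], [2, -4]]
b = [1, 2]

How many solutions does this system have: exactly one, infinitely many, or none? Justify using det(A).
Infinitely many solutions

det(A) = (1)*(-4) - (-2)*(2) = 0, so A is singular (column 2 is -2 times column 1).
b = [1, 2] = 1 * column 1 of A, so b lies in the column space of A.
A singular matrix whose right-hand side is in its column space gives a 1-parameter family of solutions — infinitely many.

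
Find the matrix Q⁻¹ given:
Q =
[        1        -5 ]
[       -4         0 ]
det(Q) = -20
Q⁻¹ =
[        0      -1/4 ]
[     -1/5     -1/20 ]

For a 2×2 matrix Q = [[a, b], [c, d]] with det(Q) ≠ 0, Q⁻¹ = (1/det(Q)) * [[d, -b], [-c, a]].
det(Q) = (1)*(0) - (-5)*(-4) = 0 - 20 = -20.
Q⁻¹ = (1/-20) * [[0, 5], [4, 1]].
Dividing each entry by -20 and reducing:
Q⁻¹ =
[        0      -1/4 ]
[     -1/5     -1/20 ]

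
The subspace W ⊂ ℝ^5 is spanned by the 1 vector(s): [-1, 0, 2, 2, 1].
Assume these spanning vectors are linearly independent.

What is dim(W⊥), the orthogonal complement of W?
dim(W⊥) = 4

For any subspace W of ℝ^n, dim(W) + dim(W⊥) = n (the whole-space dimension).
Here the given 1 vectors are linearly independent, so dim(W) = 1.
Thus dim(W⊥) = n - dim(W) = 5 - 1 = 4.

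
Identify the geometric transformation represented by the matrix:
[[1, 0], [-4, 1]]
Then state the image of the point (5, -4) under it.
vertical shear with factor -4; image of (5, -4) is (5, -24)

The matrix [[1, 0], [k, 1]] sends (x, y) to (x, -4x + y), leaving the x-coordinate fixed: a vertical shear.
The matrix [[1, 0], [-4, 1]] represents: vertical shear with factor -4.
Applying it to (5, -4): [1·5 + 0·-4, -4·5 + 1·-4] = (5, -24).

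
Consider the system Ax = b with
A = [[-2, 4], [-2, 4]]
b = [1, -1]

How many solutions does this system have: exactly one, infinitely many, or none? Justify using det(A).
No solution

det(A) = (-2)*(4) - (4)*(-2) = 0, so A is singular.
The column space of A is span(column 1) = span([-2, -2]).
b = [1, -1] is not a scalar multiple of column 1, so b ∉ column space and the system is inconsistent — no solution.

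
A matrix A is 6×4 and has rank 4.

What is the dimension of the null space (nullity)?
0

The rank-nullity theorem for an m×n matrix states:
rank(A) + nullity(A) = n (the number of columns).
Here n = 4 and rank(A) = 4, so nullity(A) = 4 - 4 = 0.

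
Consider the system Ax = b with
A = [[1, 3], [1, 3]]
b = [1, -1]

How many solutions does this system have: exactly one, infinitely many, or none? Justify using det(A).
No solution

det(A) = (1)*(3) - (3)*(1) = 0, so A is singular.
The column space of A is span(column 1) = span([1, 1]).
b = [1, -1] is not a scalar multiple of column 1, so b ∉ column space and the system is inconsistent — no solution.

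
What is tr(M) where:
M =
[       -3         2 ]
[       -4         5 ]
tr(M) = -3 + 5 = 2

The trace of a square matrix is the sum of its diagonal entries.
Diagonal entries of M: M[0][0] = -3, M[1][1] = 5.
tr(M) = -3 + 5 = 2.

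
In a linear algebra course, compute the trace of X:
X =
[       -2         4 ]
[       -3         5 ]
tr(X) = -2 + 5 = 3

The trace of a square matrix is the sum of its diagonal entries.
Diagonal entries of X: X[0][0] = -2, X[1][1] = 5.
tr(X) = -2 + 5 = 3.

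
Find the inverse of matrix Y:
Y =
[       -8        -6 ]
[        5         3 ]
det(Y) = 6
Y⁻¹ =
[      1/2         1 ]
[     -5/6      -4/3 ]

For a 2×2 matrix Y = [[a, b], [c, d]] with det(Y) ≠ 0, Y⁻¹ = (1/det(Y)) * [[d, -b], [-c, a]].
det(Y) = (-8)*(3) - (-6)*(5) = -24 + 30 = 6.
Y⁻¹ = (1/6) * [[3, 6], [-5, -8]].
Dividing each entry by 6 and reducing:
Y⁻¹ =
[      1/2         1 ]
[     -5/6      -4/3 ]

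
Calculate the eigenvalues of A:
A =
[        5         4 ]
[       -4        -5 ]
λ = -3, 3

Solve det(A - λI) = 0. For a 2×2 matrix the characteristic equation is λ² - (trace)λ + det = 0.
trace(A) = a + d = 5 - 5 = 0.
det(A) = a*d - b*c = (5)*(-5) - (4)*(-4) = -25 + 16 = -9.
Characteristic equation: λ² - (0)λ + (-9) = 0.
Discriminant = (0)² - 4*(-9) = 0 + 36 = 36.
λ = (0 ± √36) / 2 = (0 ± 6) / 2 = -3, 3.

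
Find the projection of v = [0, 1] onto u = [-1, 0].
[0, 0]

The projection of v onto u is proj_u(v) = ((v·u) / (u·u)) · u.
v·u = (0)*(-1) + (1)*(0) = 0.
u·u = (-1)*(-1) + (0)*(0) = 1.
coefficient = 0 / 1 = 0.
proj_u(v) = 0 · [-1, 0] = [0, 0].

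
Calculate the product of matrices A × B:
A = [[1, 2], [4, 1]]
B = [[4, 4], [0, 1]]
[[4, 6], [16, 17]]

Matrix multiplication:
C[0][0] = 1×4 + 2×0 = 4
C[0][1] = 1×4 + 2×1 = 6
C[1][0] = 4×4 + 1×0 = 16
C[1][1] = 4×4 + 1×1 = 17
Result: [[4, 6], [16, 17]]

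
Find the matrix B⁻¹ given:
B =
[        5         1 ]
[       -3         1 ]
det(B) = 8
B⁻¹ =
[      1/8      -1/8 ]
[      3/8       5/8 ]

For a 2×2 matrix B = [[a, b], [c, d]] with det(B) ≠ 0, B⁻¹ = (1/det(B)) * [[d, -b], [-c, a]].
det(B) = (5)*(1) - (1)*(-3) = 5 + 3 = 8.
B⁻¹ = (1/8) * [[1, -1], [3, 5]].
Dividing each entry by 8 and reducing:
B⁻¹ =
[      1/8      -1/8 ]
[      3/8       5/8 ]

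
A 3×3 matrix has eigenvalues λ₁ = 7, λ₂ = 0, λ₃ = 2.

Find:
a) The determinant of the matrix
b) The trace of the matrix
det = 0, trace = 9

Two standard eigenvalue identities:
- det(A) equals the product of the eigenvalues (counted with multiplicity).
- trace(A) equals the sum of the eigenvalues.
det(A) = (7)*(0)*(2) = 0.
trace(A) = 7 + 0 + 2 = 9.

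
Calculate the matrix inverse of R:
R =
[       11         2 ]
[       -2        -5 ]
det(R) = -51
R⁻¹ =
[     5/51      2/51 ]
[    -2/51    -11/51 ]

For a 2×2 matrix R = [[a, b], [c, d]] with det(R) ≠ 0, R⁻¹ = (1/det(R)) * [[d, -b], [-c, a]].
det(R) = (11)*(-5) - (2)*(-2) = -55 + 4 = -51.
R⁻¹ = (1/-51) * [[-5, -2], [2, 11]].
Dividing each entry by -51 and reducing:
R⁻¹ =
[     5/51      2/51 ]
[    -2/51    -11/51 ]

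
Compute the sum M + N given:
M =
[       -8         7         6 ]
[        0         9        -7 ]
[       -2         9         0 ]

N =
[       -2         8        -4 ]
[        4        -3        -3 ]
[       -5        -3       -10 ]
M + N =
[      -10        15         2 ]
[        4         6       -10 ]
[       -7         6       -10 ]

Matrix addition is elementwise: (M+N)[i][j] = M[i][j] + N[i][j].
  (M+N)[0][0] = (-8) + (-2) = -10
  (M+N)[0][1] = (7) + (8) = 15
  (M+N)[0][2] = (6) + (-4) = 2
  (M+N)[1][0] = (0) + (4) = 4
  (M+N)[1][1] = (9) + (-3) = 6
  (M+N)[1][2] = (-7) + (-3) = -10
  (M+N)[2][0] = (-2) + (-5) = -7
  (M+N)[2][1] = (9) + (-3) = 6
  (M+N)[2][2] = (0) + (-10) = -10
M + N =
[      -10        15         2 ]
[        4         6       -10 ]
[       -7         6       -10 ]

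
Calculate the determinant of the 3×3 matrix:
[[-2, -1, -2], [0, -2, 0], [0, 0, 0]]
0

Expansion along first row:
det = -2·det([[-2,0],[0,0]]) - -1·det([[0,0],[0,0]]) + -2·det([[0,-2],[0,0]])
    = -2·(-2·0 - 0·0) - -1·(0·0 - 0·0) + -2·(0·0 - -2·0)
    = -2·0 - -1·0 + -2·0
    = 0 + 0 + 0 = 0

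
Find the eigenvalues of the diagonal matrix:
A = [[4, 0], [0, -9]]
λ₁ = 4, λ₂ = -9

The characteristic polynomial of A is det(A - λI) = (4 - λ)(-9 - λ) = 0.
The roots are λ = 4 and λ = -9, so the eigenvalues are the diagonal entries.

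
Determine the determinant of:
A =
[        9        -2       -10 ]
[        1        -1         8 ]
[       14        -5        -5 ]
det(A) = 81

Expand along row 0 (cofactor expansion): det(A) = a*(e*i - f*h) - b*(d*i - f*g) + c*(d*h - e*g), where the 3×3 is [[a, b, c], [d, e, f], [g, h, i]].
Minor M_00 = (-1)*(-5) - (8)*(-5) = 5 + 40 = 45.
Minor M_01 = (1)*(-5) - (8)*(14) = -5 - 112 = -117.
Minor M_02 = (1)*(-5) - (-1)*(14) = -5 + 14 = 9.
det(A) = (9)*(45) - (-2)*(-117) + (-10)*(9) = 405 - 234 - 90 = 81.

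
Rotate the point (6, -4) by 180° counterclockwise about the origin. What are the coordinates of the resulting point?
(-6, 4)

Rotation matrix R(θ) = [[cos θ, -sin θ], [sin θ, cos θ]]; for θ = 180°:
R = [[-1, 0], [0, -1]]
Result: R × [6, -4]ᵀ = [-1·6 + (0)·-4, 0·6 + (-1)·-4]ᵀ = (-6, 4)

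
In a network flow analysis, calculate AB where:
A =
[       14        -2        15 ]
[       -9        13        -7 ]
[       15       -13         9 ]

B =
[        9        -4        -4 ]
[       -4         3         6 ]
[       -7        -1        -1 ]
AB =
[       29       -77       -83 ]
[      -84        82       121 ]
[      124      -108      -147 ]

Matrix multiplication: (AB)[i][j] = sum over k of A[i][k] * B[k][j].
  (AB)[0][0] = (14)*(9) + (-2)*(-4) + (15)*(-7) = 29
  (AB)[0][1] = (14)*(-4) + (-2)*(3) + (15)*(-1) = -77
  (AB)[0][2] = (14)*(-4) + (-2)*(6) + (15)*(-1) = -83
  (AB)[1][0] = (-9)*(9) + (13)*(-4) + (-7)*(-7) = -84
  (AB)[1][1] = (-9)*(-4) + (13)*(3) + (-7)*(-1) = 82
  (AB)[1][2] = (-9)*(-4) + (13)*(6) + (-7)*(-1) = 121
  (AB)[2][0] = (15)*(9) + (-13)*(-4) + (9)*(-7) = 124
  (AB)[2][1] = (15)*(-4) + (-13)*(3) + (9)*(-1) = -108
  (AB)[2][2] = (15)*(-4) + (-13)*(6) + (9)*(-1) = -147
AB =
[       29       -77       -83 ]
[      -84        82       121 ]
[      124      -108      -147 ]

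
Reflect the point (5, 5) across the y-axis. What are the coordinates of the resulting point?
(-5, 5)

Reflection across y-axis: (5, 5) → (-5, 5)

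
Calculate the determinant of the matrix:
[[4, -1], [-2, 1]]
2

For a 2×2 matrix [[a, b], [c, d]], det = ad - bc
det = (4)(1) - (-1)(-2) = 4 - 2 = 2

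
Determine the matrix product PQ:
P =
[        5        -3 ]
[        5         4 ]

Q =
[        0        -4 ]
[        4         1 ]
PQ =
[      -12       -23 ]
[       16       -16 ]

Matrix multiplication: (PQ)[i][j] = sum over k of P[i][k] * Q[k][j].
  (PQ)[0][0] = (5)*(0) + (-3)*(4) = -12
  (PQ)[0][1] = (5)*(-4) + (-3)*(1) = -23
  (PQ)[1][0] = (5)*(0) + (4)*(4) = 16
  (PQ)[1][1] = (5)*(-4) + (4)*(1) = -16
PQ =
[      -12       -23 ]
[       16       -16 ]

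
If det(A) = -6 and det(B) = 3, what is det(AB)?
-18

Use the multiplicative property of determinants: det(AB) = det(A)*det(B).
det(AB) = (-6)*(3) = -18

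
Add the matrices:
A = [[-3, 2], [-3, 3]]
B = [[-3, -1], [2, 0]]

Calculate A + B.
[[-6, 1], [-1, 3]]

Add corresponding elements:
(-3)+(-3)=-6
(2)+(-1)=1
(-3)+(2)=-1
(3)+(0)=3
A + B = [[-6, 1], [-1, 3]]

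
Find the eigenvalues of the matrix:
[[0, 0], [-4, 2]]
λ = 0 and λ = 2

Characteristic equation: det(A - λI) = 0
λ² - (trace)λ + (det) = 0
λ² - (2)λ + (0) = 0
λ² - 2λ + 0 = 0
Solving: λ = 0, 2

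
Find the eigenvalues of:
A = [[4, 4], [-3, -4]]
λ = -2, 2

Solve det(A - λI) = 0. For a 2×2 matrix this is λ² - (trace)λ + det = 0.
trace(A) = 4 - 4 = 0.
det(A) = (4)*(-4) - (4)*(-3) = -16 + 12 = -4.
Characteristic equation: λ² - (0)λ + (-4) = 0.
Discriminant: (0)² - 4*(-4) = 0 + 16 = 16.
Roots: λ = (0 ± √16) / 2 = -2, 2.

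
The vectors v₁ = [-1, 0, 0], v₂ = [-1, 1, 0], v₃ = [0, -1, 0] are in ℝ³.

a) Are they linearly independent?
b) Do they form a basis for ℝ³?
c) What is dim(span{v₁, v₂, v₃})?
Not independent, not a basis, dim(span) = 2

Check whether v₃ can be written as a linear combination of v₁ and v₂.
v₃ = (1)·v₁ + (-1)·v₂ = [0, -1, 0], so the three vectors are linearly dependent.
Thus they do not form a basis for ℝ³, and dim(span{v₁, v₂, v₃}) = 2 (spanned by v₁ and v₂).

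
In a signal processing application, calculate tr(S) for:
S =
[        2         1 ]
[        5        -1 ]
tr(S) = 2 - 1 = 1

The trace of a square matrix is the sum of its diagonal entries.
Diagonal entries of S: S[0][0] = 2, S[1][1] = -1.
tr(S) = 2 - 1 = 1.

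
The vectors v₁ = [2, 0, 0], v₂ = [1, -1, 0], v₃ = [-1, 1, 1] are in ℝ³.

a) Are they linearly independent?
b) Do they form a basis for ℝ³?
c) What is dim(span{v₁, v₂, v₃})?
Yes independent, yes basis, dim = 3

Stack v₁, v₂, v₃ as rows of a 3×3 matrix.
[[2, 0, 0]; [1, -1, 0]; [-1, 1, 1]] is already lower triangular with nonzero diagonal entries (2, -1, 1), so its determinant is the product of the diagonal entries, det = (2)·(-1)·(1) = -2 ≠ 0, and the rows are linearly independent.
Three linearly independent vectors in ℝ³ form a basis for ℝ³, so dim(span{v₁,v₂,v₃}) = 3.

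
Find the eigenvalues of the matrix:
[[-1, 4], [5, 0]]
λ = -5 and λ = 4

Characteristic equation: det(A - λI) = 0
λ² - (trace)λ + (det) = 0
λ² - (-1)λ + (-20) = 0
λ² + 1λ - 20 = 0
Solving: λ = -5, 4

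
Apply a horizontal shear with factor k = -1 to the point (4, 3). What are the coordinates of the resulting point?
(1, 3)

Shear matrix for horizontal shear with factor k = -1:
[[1, -1], [0, 1]]
Result: (4, 3) → (1, 3)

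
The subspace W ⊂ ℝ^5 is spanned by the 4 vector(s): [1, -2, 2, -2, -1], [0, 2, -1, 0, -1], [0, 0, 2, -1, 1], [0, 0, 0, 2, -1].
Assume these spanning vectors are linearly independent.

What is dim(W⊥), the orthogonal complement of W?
dim(W⊥) = 1

For any subspace W of ℝ^n, dim(W) + dim(W⊥) = n (the whole-space dimension).
Here the given 4 vectors are linearly independent, so dim(W) = 4.
Thus dim(W⊥) = n - dim(W) = 5 - 4 = 1.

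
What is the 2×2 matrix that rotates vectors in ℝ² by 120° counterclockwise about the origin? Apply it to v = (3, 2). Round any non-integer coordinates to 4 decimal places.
R = [[-1/2, -√3/2], [√3/2, -1/2]]; R·v = (-3.2321, 1.5981)

A counterclockwise rotation by angle θ in ℝ² has matrix R(θ) = [[cos θ, -sin θ], [sin θ, cos θ]].
For θ = 120°: cos θ = -1/2, sin θ = √3/2.
R(120°) = [[-1/2, -√3/2], [√3/2, -1/2]].
R·v = [-1/2·3 + (-√3/2)·2, √3/2·3 + -1/2·2] = (-3.2321, 1.5981).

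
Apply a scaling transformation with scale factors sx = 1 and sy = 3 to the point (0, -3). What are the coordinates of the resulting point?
(0, -9)

Scaling matrix:
[[1, 0], [0, 3]]
Result: (0 × 1, -3 × 3) = (0, -9)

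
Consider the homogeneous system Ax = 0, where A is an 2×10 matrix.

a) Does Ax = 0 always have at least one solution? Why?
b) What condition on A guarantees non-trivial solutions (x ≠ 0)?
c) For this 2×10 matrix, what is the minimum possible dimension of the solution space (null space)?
a) Yes, x = 0 is always a solution. b) When A has linearly dependent columns (rank < n). c) Minimum nullity = 8.

a) x = 0 satisfies A·0 = 0, so the zero vector is always a solution.
b) Non-trivial solutions exist iff the columns of A are linearly dependent, equivalently rank(A) < n (the number of columns).
c) By rank-nullity, rank(A) + nullity(A) = n = 10. Since A has only 2 rows, rank(A) ≤ 2, so nullity(A) ≥ 10 - 2 = 8.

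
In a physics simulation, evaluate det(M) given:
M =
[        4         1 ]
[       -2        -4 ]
det(M) = -14

For a 2×2 matrix [[a, b], [c, d]], det = a*d - b*c.
det(M) = (4)*(-4) - (1)*(-2) = -16 + 2 = -14.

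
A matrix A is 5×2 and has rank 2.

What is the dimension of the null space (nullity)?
0

The rank-nullity theorem for an m×n matrix states:
rank(A) + nullity(A) = n (the number of columns).
Here n = 2 and rank(A) = 2, so nullity(A) = 2 - 2 = 0.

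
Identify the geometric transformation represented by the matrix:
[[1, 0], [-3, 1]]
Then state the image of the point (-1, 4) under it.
vertical shear with factor -3; image of (-1, 4) is (-1, 7)

The matrix [[1, 0], [k, 1]] sends (x, y) to (x, -3x + y), leaving the x-coordinate fixed: a vertical shear.
The matrix [[1, 0], [-3, 1]] represents: vertical shear with factor -3.
Applying it to (-1, 4): [1·-1 + 0·4, -3·-1 + 1·4] = (-1, 7).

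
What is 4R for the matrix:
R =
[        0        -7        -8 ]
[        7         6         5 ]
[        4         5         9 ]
4R =
[        0       -28       -32 ]
[       28        24        20 ]
[       16        20        36 ]

Scalar multiplication is elementwise: (4R)[i][j] = 4 * R[i][j].
  (4R)[0][0] = 4 * (0) = 0
  (4R)[0][1] = 4 * (-7) = -28
  (4R)[0][2] = 4 * (-8) = -32
  (4R)[1][0] = 4 * (7) = 28
  (4R)[1][1] = 4 * (6) = 24
  (4R)[1][2] = 4 * (5) = 20
  (4R)[2][0] = 4 * (4) = 16
  (4R)[2][1] = 4 * (5) = 20
  (4R)[2][2] = 4 * (9) = 36
4R =
[        0       -28       -32 ]
[       28        24        20 ]
[       16        20        36 ]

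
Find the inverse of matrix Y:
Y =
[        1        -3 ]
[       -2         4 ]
det(Y) = -2
Y⁻¹ =
[       -2      -3/2 ]
[       -1      -1/2 ]

For a 2×2 matrix Y = [[a, b], [c, d]] with det(Y) ≠ 0, Y⁻¹ = (1/det(Y)) * [[d, -b], [-c, a]].
det(Y) = (1)*(4) - (-3)*(-2) = 4 - 6 = -2.
Y⁻¹ = (1/-2) * [[4, 3], [2, 1]].
Dividing each entry by -2 and reducing:
Y⁻¹ =
[       -2      -3/2 ]
[       -1      -1/2 ]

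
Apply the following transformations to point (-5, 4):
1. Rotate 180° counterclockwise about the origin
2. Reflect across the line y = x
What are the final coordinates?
(-4, 5)

Step 1: Rotate 180° → (5, -4)
Step 2: Reflect across the line y = x → (-4, 5)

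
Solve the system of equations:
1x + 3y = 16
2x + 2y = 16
x = 4, y = 4

Use elimination (row reduction):
Equation 1: 1x + 3y = 16.
Equation 2: 2x + 2y = 16.
Multiply Eq1 by 2 and Eq2 by 1: 2x + 6y = 32;  2x + 2y = 16.
Subtract: (-4)y = -16, so y = 4.
Back-substitute into Eq1: 1x + 3*(4) = 16, so x = 4.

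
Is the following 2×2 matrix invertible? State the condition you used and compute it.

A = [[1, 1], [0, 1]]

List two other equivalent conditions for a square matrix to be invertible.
Yes, invertible; det(A) = 1 ≠ 0. Equivalent conditions: rank(A) = 2; Ax = 0 has only the trivial solution; 0 is not an eigenvalue; the columns of A are linearly independent.

To check invertibility, compute det(A).
The given matrix is triangular, so det(A) equals the product of its diagonal entries = 1 ≠ 0.
Since det(A) ≠ 0, A is invertible.
Equivalent conditions for a square matrix A to be invertible:
- rank(A) = 2 (full rank).
- The homogeneous system Ax = 0 has only the trivial solution x = 0.
- 0 is not an eigenvalue of A.
- The columns (equivalently rows) of A are linearly independent.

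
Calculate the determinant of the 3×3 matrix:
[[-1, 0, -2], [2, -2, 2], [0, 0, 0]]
0

Expansion along first row:
det = -1·det([[-2,2],[0,0]]) - 0·det([[2,2],[0,0]]) + -2·det([[2,-2],[0,0]])
    = -1·(-2·0 - 2·0) - 0·(2·0 - 2·0) + -2·(2·0 - -2·0)
    = -1·0 - 0·0 + -2·0
    = 0 + 0 + 0 = 0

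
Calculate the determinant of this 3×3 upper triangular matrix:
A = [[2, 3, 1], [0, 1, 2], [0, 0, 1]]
2

The determinant of a triangular matrix is the product of its diagonal entries (the off-diagonal entries above the diagonal do not affect it).
det(A) = (2) * (1) * (1) = 2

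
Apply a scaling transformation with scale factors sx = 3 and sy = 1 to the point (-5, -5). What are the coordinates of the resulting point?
(-15, -5)

Scaling matrix:
[[3, 0], [0, 1]]
Result: (-5 × 3, -5 × 1) = (-15, -5)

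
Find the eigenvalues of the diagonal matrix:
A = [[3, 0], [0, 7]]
λ₁ = 3, λ₂ = 7

The characteristic polynomial of A is det(A - λI) = (3 - λ)(7 - λ) = 0.
The roots are λ = 3 and λ = 7, so the eigenvalues are the diagonal entries.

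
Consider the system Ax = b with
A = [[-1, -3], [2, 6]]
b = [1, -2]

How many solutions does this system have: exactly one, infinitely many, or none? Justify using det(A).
Infinitely many solutions

det(A) = (-1)*(6) - (-3)*(2) = 0, so A is singular (column 2 is 3 times column 1).
b = [1, -2] = -1 * column 1 of A, so b lies in the column space of A.
A singular matrix whose right-hand side is in its column space gives a 1-parameter family of solutions — infinitely many.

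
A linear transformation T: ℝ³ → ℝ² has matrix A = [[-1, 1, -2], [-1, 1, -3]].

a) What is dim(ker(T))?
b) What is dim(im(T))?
dim(ker) = 1, dim(im) = 2

The two rows are not scalar multiples of one another (no single k satisfies row 2 = k × row 1), so they are linearly independent.
Thus rank(A) = 2.
dim(im(T)) = rank(A) = 2.
By the rank-nullity theorem applied to T: ℝ³ → ℝ², rank(A) + nullity(A) = 3 (the domain dimension), so dim(ker(T)) = 3 - 2 = 1.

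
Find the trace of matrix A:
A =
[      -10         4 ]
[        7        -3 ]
tr(A) = -10 - 3 = -13

The trace of a square matrix is the sum of its diagonal entries.
Diagonal entries of A: A[0][0] = -10, A[1][1] = -3.
tr(A) = -10 - 3 = -13.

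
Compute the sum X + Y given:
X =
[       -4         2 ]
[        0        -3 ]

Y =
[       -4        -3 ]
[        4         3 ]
X + Y =
[       -8        -1 ]
[        4         0 ]

Matrix addition is elementwise: (X+Y)[i][j] = X[i][j] + Y[i][j].
  (X+Y)[0][0] = (-4) + (-4) = -8
  (X+Y)[0][1] = (2) + (-3) = -1
  (X+Y)[1][0] = (0) + (4) = 4
  (X+Y)[1][1] = (-3) + (3) = 0
X + Y =
[       -8        -1 ]
[        4         0 ]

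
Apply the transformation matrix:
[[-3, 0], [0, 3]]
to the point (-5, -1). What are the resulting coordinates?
(15, -3)

Matrix multiplication:
[[-3, 0], [0, 3]] × [-5, -1]ᵀ
= [-3×-5 + 0×-1, 0×-5 + 3×-1]ᵀ
= [15.0000, -3.0000]ᵀ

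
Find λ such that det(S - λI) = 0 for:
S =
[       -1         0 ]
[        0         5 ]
λ = -1, 5

Solve det(S - λI) = 0. For a 2×2 matrix the characteristic equation is λ² - (trace)λ + det = 0.
trace(S) = a + d = -1 + 5 = 4.
det(S) = a*d - b*c = (-1)*(5) - (0)*(0) = -5 - 0 = -5.
Characteristic equation: λ² - (4)λ + (-5) = 0.
Discriminant = (4)² - 4*(-5) = 16 + 20 = 36.
λ = (4 ± √36) / 2 = (4 ± 6) / 2 = -1, 5.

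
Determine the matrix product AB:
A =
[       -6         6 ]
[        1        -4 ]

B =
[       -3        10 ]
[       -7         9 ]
AB =
[      -24        -6 ]
[       25       -26 ]

Matrix multiplication: (AB)[i][j] = sum over k of A[i][k] * B[k][j].
  (AB)[0][0] = (-6)*(-3) + (6)*(-7) = -24
  (AB)[0][1] = (-6)*(10) + (6)*(9) = -6
  (AB)[1][0] = (1)*(-3) + (-4)*(-7) = 25
  (AB)[1][1] = (1)*(10) + (-4)*(9) = -26
AB =
[      -24        -6 ]
[       25       -26 ]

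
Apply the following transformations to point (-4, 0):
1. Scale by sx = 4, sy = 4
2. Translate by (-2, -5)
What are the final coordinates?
(-18, -5)

Step 1: Scale (-4, 0) by (sx, sy) = (4, 4) → (-16, 0)
Step 2: Translate by (-2, -5) → (-18, -5)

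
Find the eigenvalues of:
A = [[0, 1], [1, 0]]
λ = -1, 1

Solve det(A - λI) = 0. For a 2×2 matrix this is λ² - (trace)λ + det = 0.
trace(A) = 0 + 0 = 0.
det(A) = (0)*(0) - (1)*(1) = 0 - 1 = -1.
Characteristic equation: λ² - (0)λ + (-1) = 0.
Discriminant: (0)² - 4*(-1) = 0 + 4 = 4.
Roots: λ = (0 ± √4) / 2 = -1, 1.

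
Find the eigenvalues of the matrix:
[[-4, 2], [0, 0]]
λ = -4 and λ = 0

Characteristic equation: det(A - λI) = 0
λ² - (trace)λ + (det) = 0
λ² - (-4)λ + (0) = 0
λ² + 4λ + 0 = 0
Solving: λ = -4, 0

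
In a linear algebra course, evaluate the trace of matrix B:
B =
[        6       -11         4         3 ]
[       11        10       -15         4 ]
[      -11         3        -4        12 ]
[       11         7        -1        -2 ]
tr(B) = 6 + 10 - 4 - 2 = 10

The trace of a square matrix is the sum of its diagonal entries.
Diagonal entries of B: B[0][0] = 6, B[1][1] = 10, B[2][2] = -4, B[3][3] = -2.
tr(B) = 6 + 10 - 4 - 2 = 10.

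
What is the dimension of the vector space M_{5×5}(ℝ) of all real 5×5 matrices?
Dimension = 25

A real 5×5 matrix is determined by its 5·5 = 25 independent entries.
A standard basis is {E_ij : 1 ≤ i ≤ 5, 1 ≤ j ≤ 5}, where E_ij has a 1 in position (i, j) and 0 elsewhere — there are 25 such matrices, and they are linearly independent and span M_{5×5}(ℝ).
Therefore dim(M_{5×5}(ℝ)) = 25.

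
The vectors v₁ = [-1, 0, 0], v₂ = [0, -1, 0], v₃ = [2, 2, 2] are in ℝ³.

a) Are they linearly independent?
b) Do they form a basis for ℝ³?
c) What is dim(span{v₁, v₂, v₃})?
Yes independent, yes basis, dim = 3

Stack v₁, v₂, v₃ as rows of a 3×3 matrix.
[[-1, 0, 0]; [0, -1, 0]; [2, 2, 2]] is already lower triangular with nonzero diagonal entries (-1, -1, 2), so its determinant is the product of the diagonal entries, det = (-1)·(-1)·(2) = 2 ≠ 0, and the rows are linearly independent.
Three linearly independent vectors in ℝ³ form a basis for ℝ³, so dim(span{v₁,v₂,v₃}) = 3.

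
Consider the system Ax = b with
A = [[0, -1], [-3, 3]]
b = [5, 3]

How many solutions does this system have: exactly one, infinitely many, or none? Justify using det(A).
Exactly one solution

Compute det(A) = (0)*(3) - (-1)*(-3) = -3.
Because det(A) ≠ 0, A is invertible and Ax = b has a unique solution for every b (here x = A⁻¹ b).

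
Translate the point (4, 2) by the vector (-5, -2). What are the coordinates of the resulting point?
(-1, 0)

Translation by (-5, -2):
x' = 4 + -5 = -1
y' = 2 + -2 = 0
Homogeneous matrix: [[1, 0, -5], [0, 1, -2], [0, 0, 1]]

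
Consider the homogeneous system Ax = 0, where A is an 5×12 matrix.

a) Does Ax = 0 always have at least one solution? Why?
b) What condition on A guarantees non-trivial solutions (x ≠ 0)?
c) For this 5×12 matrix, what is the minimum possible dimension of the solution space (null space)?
a) Yes, x = 0 is always a solution. b) When A has linearly dependent columns (rank < n). c) Minimum nullity = 7.

a) x = 0 satisfies A·0 = 0, so the zero vector is always a solution.
b) Non-trivial solutions exist iff the columns of A are linearly dependent, equivalently rank(A) < n (the number of columns).
c) By rank-nullity, rank(A) + nullity(A) = n = 12. Since A has only 5 rows, rank(A) ≤ 5, so nullity(A) ≥ 12 - 5 = 7.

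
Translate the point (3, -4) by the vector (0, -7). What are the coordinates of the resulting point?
(3, -11)

Translation by (0, -7):
x' = 3 + 0 = 3
y' = -4 + -7 = -11
Homogeneous matrix: [[1, 0, 0], [0, 1, -7], [0, 0, 1]]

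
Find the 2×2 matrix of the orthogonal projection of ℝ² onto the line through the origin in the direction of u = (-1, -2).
[[1/5, 2/5], [2/5, 4/5]]

The orthogonal projection onto the line spanned by a nonzero vector u = (a, b) has matrix P = (u uᵀ) / (uᵀ u) = (1/(a² + b²)) · [[a², ab], [ab, b²]].
Here u = (-1, -2), so a² + b² = 1 + 4 = 5.
P = (1/5) · [[1, 2], [2, 4]] = [[1/5, 2/5], [2/5, 4/5]].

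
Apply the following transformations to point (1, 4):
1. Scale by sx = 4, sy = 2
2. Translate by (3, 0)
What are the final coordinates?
(7, 8)

Step 1: Scale (1, 4) by (sx, sy) = (4, 2) → (4, 8)
Step 2: Translate by (3, 0) → (7, 8)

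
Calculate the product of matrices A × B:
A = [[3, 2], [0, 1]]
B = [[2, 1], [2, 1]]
[[10, 5], [2, 1]]

Matrix multiplication:
C[0][0] = 3×2 + 2×2 = 10
C[0][1] = 3×1 + 2×1 = 5
C[1][0] = 0×2 + 1×2 = 2
C[1][1] = 0×1 + 1×1 = 1
Result: [[10, 5], [2, 1]]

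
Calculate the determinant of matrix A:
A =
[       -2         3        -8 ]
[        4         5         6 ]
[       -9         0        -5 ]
det(A) = -412

Expand along row 0 (cofactor expansion): det(A) = a*(e*i - f*h) - b*(d*i - f*g) + c*(d*h - e*g), where the 3×3 is [[a, b, c], [d, e, f], [g, h, i]].
Minor M_00 = (5)*(-5) - (6)*(0) = -25 - 0 = -25.
Minor M_01 = (4)*(-5) - (6)*(-9) = -20 + 54 = 34.
Minor M_02 = (4)*(0) - (5)*(-9) = 0 + 45 = 45.
det(A) = (-2)*(-25) - (3)*(34) + (-8)*(45) = 50 - 102 - 360 = -412.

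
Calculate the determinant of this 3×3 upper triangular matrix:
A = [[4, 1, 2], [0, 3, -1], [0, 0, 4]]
48

The determinant of a triangular matrix is the product of its diagonal entries (the off-diagonal entries above the diagonal do not affect it).
det(A) = (4) * (3) * (4) = 48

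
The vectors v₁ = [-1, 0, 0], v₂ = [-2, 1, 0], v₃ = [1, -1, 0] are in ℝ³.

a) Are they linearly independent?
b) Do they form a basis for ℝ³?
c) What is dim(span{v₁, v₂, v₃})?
Not independent, not a basis, dim(span) = 2

Check whether v₃ can be written as a linear combination of v₁ and v₂.
v₃ = (1)·v₁ + (-1)·v₂ = [1, -1, 0], so the three vectors are linearly dependent.
Thus they do not form a basis for ℝ³, and dim(span{v₁, v₂, v₃}) = 2 (spanned by v₁ and v₂).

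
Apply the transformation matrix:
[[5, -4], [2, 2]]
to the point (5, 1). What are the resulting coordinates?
(21, 12)

Matrix multiplication:
[[5, -4], [2, 2]] × [5, 1]ᵀ
= [5×5 + -4×1, 2×5 + 2×1]ᵀ
= [21.0000, 12.0000]ᵀ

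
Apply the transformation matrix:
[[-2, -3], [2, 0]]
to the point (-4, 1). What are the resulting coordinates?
(5, -8)

Matrix multiplication:
[[-2, -3], [2, 0]] × [-4, 1]ᵀ
= [-2×-4 + -3×1, 2×-4 + 0×1]ᵀ
= [5.0000, -8.0000]ᵀ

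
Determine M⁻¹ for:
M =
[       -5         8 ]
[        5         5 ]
det(M) = -65
M⁻¹ =
[    -1/13      8/65 ]
[     1/13      1/13 ]

For a 2×2 matrix M = [[a, b], [c, d]] with det(M) ≠ 0, M⁻¹ = (1/det(M)) * [[d, -b], [-c, a]].
det(M) = (-5)*(5) - (8)*(5) = -25 - 40 = -65.
M⁻¹ = (1/-65) * [[5, -8], [-5, -5]].
Dividing each entry by -65 and reducing:
M⁻¹ =
[    -1/13      8/65 ]
[     1/13      1/13 ]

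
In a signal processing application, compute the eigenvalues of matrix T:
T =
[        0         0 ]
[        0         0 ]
λ = 0, 0

Solve det(T - λI) = 0. For a 2×2 matrix the characteristic equation is λ² - (trace)λ + det = 0.
trace(T) = a + d = 0 + 0 = 0.
det(T) = a*d - b*c = (0)*(0) - (0)*(0) = 0 - 0 = 0.
Characteristic equation: λ² - (0)λ + (0) = 0.
Discriminant = (0)² - 4*(0) = 0 - 0 = 0.
λ = (0 ± √0) / 2 = (0 ± 0) / 2 = 0, 0.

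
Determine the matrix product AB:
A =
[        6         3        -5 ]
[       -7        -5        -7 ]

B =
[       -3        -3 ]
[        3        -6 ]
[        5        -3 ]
AB =
[      -34       -21 ]
[      -29        72 ]

Matrix multiplication: (AB)[i][j] = sum over k of A[i][k] * B[k][j].
  (AB)[0][0] = (6)*(-3) + (3)*(3) + (-5)*(5) = -34
  (AB)[0][1] = (6)*(-3) + (3)*(-6) + (-5)*(-3) = -21
  (AB)[1][0] = (-7)*(-3) + (-5)*(3) + (-7)*(5) = -29
  (AB)[1][1] = (-7)*(-3) + (-5)*(-6) + (-7)*(-3) = 72
AB =
[      -34       -21 ]
[      -29        72 ]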